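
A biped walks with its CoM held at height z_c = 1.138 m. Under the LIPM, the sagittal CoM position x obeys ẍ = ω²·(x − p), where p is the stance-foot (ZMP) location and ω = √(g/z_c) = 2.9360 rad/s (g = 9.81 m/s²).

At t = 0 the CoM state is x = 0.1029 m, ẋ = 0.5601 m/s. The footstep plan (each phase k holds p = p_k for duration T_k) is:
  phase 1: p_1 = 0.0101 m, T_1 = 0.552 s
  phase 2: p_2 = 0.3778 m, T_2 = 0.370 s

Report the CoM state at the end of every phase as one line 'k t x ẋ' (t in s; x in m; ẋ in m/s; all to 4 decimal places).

phase 1: p=0.0101, T=0.552, ωT=1.620672, cosh=2.627126, sinh=2.429361; start (x,ẋ)=(0.102900, 0.560100) → end (x,ẋ)=(0.717346, 2.133359)
phase 2: p=0.3778, T=0.370, ωT=1.086320, cosh=1.650402, sinh=1.312946; start (x,ẋ)=(0.717346, 2.133359) → end (x,ẋ)=(1.892202, 4.829786)

1 0.5520 0.7173 2.1334
2 0.9220 1.8922 4.8298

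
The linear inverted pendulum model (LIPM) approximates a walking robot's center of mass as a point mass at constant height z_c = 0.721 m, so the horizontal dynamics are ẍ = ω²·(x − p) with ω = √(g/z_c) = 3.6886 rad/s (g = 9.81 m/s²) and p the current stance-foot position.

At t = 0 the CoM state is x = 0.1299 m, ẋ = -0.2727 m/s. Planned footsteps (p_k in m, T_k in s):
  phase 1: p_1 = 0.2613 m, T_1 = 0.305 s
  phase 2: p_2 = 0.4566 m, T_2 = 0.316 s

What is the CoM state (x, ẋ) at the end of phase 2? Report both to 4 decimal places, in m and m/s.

x = -0.9044, ẋ = -4.7743

phase 1: p=0.2613, T=0.305, ωT=1.125023, cosh=1.702466, sinh=1.377821; start (x,ẋ)=(0.129900, -0.272700) → end (x,ẋ)=(-0.064267, -1.132068)
phase 2: p=0.4566, T=0.316, ωT=1.165598, cosh=1.759788, sinh=1.448052; start (x,ẋ)=(-0.064267, -1.132068) → end (x,ẋ)=(-0.904437, -4.774298)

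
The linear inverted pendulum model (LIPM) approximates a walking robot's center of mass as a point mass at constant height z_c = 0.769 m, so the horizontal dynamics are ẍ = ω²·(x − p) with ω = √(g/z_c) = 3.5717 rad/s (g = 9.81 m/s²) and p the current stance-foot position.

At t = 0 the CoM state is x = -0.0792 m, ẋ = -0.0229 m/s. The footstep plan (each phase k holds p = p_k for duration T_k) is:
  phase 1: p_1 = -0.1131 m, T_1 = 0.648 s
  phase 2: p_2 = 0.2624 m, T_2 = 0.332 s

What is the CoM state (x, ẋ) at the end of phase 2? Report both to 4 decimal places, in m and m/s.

x = 0.0464, ẋ = -0.3663

phase 1: p=-0.1131, T=0.648, ωT=2.314462, cosh=5.109146, sinh=5.010327; start (x,ẋ)=(-0.079200, -0.022900) → end (x,ẋ)=(0.027976, 0.489654)
phase 2: p=0.2624, T=0.332, ωT=1.185804, cosh=1.789410, sinh=1.483909; start (x,ẋ)=(0.027976, 0.489654) → end (x,ẋ)=(0.046353, -0.366272)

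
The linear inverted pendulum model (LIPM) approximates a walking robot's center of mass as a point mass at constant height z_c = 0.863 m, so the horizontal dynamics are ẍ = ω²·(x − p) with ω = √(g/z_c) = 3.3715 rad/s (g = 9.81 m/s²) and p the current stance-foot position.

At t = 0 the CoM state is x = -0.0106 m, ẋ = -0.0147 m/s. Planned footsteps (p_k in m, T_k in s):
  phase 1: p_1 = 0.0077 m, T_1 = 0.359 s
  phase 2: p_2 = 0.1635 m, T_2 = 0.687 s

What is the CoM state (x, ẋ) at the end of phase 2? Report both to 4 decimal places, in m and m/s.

x = -1.0194, ẋ = -3.9349

phase 1: p=0.0077, T=0.359, ωT=1.210368, cosh=1.826404, sinh=1.528317; start (x,ẋ)=(-0.010600, -0.014700) → end (x,ẋ)=(-0.032387, -0.121143)
phase 2: p=0.1635, T=0.687, ωT=2.316221, cosh=5.117967, sinh=5.019321; start (x,ẋ)=(-0.032387, -0.121143) → end (x,ẋ)=(-1.019394, -3.934927)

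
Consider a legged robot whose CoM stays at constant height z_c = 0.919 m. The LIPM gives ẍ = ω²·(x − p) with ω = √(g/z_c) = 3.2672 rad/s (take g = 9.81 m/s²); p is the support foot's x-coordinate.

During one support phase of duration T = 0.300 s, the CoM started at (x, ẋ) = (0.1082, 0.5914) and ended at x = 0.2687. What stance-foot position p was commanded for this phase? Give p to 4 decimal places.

p = 0.1980

ωT = 3.2672·0.300 = 0.980160; cosh(ωT) = 1.520067, sinh(ωT) = 1.144816
x(T) = p + (x₀−p)·cosh(ωT) + (ẋ₀/ω)·sinh(ωT) ⇒ p·(1 − cosh) = x(T) − x₀·cosh − (ẋ₀/ω)·sinh
numerator   = 0.2687 − (0.1082)·1.520067 − (0.5914/3.2672)·1.144816 = -0.102996
denominator = 1 − 1.520067 = -0.520067
p = -0.102996 / -0.520067 = 0.1980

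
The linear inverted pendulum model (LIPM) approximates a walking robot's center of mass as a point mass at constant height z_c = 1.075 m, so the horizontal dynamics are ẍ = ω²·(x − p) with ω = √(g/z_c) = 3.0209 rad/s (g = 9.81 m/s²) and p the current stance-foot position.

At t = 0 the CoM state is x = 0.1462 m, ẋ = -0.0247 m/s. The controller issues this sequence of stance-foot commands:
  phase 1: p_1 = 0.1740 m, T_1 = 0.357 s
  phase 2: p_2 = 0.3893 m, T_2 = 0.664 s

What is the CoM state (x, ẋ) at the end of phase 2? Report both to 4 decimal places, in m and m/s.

phase 1: p=0.1740, T=0.357, ωT=1.078461, cosh=1.640135, sinh=1.300017; start (x,ẋ)=(0.146200, -0.024700) → end (x,ẋ)=(0.117775, -0.149688)
phase 2: p=0.3893, T=0.664, ωT=2.005878, cosh=3.783578, sinh=3.649036; start (x,ẋ)=(0.117775, -0.149688) → end (x,ẋ)=(-0.818849, -3.559480)

x = -0.8188, ẋ = -3.5595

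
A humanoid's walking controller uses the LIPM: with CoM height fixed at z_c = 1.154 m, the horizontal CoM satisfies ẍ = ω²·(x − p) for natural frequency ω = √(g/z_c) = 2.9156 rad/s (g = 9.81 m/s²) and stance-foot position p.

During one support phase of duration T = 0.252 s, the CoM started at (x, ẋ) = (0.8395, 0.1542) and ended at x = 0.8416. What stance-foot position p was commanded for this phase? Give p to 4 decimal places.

p = 0.9824

ωT = 2.9156·0.252 = 0.734731; cosh(ωT) = 1.282278, sinh(ωT) = 0.802644
x(T) = p + (x₀−p)·cosh(ωT) + (ẋ₀/ω)·sinh(ωT) ⇒ p·(1 − cosh) = x(T) − x₀·cosh − (ẋ₀/ω)·sinh
numerator   = 0.8416 − (0.8395)·1.282278 − (0.1542/2.9156)·0.802644 = -0.277322
denominator = 1 − 1.282278 = -0.282278
p = -0.277322 / -0.282278 = 0.9824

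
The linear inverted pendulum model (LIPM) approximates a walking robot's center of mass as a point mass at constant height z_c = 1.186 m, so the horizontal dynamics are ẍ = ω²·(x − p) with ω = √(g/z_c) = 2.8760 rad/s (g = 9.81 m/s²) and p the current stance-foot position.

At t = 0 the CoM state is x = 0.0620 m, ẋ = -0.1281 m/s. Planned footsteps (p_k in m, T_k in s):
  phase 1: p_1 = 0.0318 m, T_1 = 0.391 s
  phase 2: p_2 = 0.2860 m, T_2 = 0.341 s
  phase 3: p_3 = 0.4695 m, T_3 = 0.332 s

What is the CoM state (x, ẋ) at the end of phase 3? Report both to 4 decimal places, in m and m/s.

phase 1: p=0.0318, T=0.391, ωT=1.124516, cosh=1.701768, sinh=1.376958; start (x,ẋ)=(0.062000, -0.128100) → end (x,ẋ)=(0.021862, -0.098400)
phase 2: p=0.2860, T=0.341, ωT=0.980716, cosh=1.520704, sinh=1.145661; start (x,ẋ)=(0.021862, -0.098400) → end (x,ẋ)=(-0.154873, -1.019951)
phase 3: p=0.4695, T=0.332, ωT=0.954832, cosh=1.491555, sinh=1.106679; start (x,ẋ)=(-0.154873, -1.019951) → end (x,ẋ)=(-0.854262, -3.508574)

x = -0.8543, ẋ = -3.5086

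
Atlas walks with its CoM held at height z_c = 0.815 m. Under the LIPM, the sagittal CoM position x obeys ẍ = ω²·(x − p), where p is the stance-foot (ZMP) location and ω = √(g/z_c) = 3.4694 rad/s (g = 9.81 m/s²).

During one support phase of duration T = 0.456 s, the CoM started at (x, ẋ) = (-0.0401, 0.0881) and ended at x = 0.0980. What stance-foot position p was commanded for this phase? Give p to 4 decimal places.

p = -0.0915

ωT = 3.4694·0.456 = 1.582046; cosh(ωT) = 2.535228, sinh(ωT) = 2.329674
x(T) = p + (x₀−p)·cosh(ωT) + (ẋ₀/ω)·sinh(ωT) ⇒ p·(1 − cosh) = x(T) − x₀·cosh − (ẋ₀/ω)·sinh
numerator   = 0.0980 − (-0.0401)·2.535228 − (0.0881/3.4694)·2.329674 = 0.140504
denominator = 1 − 2.535228 = -1.535228
p = 0.140504 / -1.535228 = -0.0915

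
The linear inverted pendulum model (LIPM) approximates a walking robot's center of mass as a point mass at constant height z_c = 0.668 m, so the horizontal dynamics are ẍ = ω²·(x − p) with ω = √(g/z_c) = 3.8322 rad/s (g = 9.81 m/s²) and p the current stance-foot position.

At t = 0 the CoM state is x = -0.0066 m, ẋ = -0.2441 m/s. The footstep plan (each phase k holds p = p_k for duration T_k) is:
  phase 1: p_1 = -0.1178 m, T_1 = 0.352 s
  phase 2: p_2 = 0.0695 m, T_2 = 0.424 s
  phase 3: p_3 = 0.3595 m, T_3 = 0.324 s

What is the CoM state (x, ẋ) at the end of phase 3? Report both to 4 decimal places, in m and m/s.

phase 1: p=-0.1178, T=0.352, ωT=1.348934, cosh=2.056417, sinh=1.796900; start (x,ẋ)=(-0.006600, -0.244100) → end (x,ẋ)=(-0.003584, 0.263761)
phase 2: p=0.0695, T=0.424, ωT=1.624853, cosh=2.637306, sinh=2.440365; start (x,ẋ)=(-0.003584, 0.263761) → end (x,ẋ)=(0.044720, 0.012141)
phase 3: p=0.3595, T=0.324, ωT=1.241633, cosh=1.875086, sinh=1.586174; start (x,ẋ)=(0.044720, 0.012141) → end (x,ẋ)=(-0.225714, -1.890636)

x = -0.2257, ẋ = -1.8906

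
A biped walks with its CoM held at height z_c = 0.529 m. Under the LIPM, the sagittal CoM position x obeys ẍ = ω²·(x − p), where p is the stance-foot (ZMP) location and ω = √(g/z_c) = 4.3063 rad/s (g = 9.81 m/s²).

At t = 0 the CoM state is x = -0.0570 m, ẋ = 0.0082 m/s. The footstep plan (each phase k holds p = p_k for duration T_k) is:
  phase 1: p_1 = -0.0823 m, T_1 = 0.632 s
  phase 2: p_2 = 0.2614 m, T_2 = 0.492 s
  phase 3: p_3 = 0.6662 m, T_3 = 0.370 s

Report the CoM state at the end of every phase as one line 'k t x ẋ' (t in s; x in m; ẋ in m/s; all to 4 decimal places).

phase 1: p=-0.0823, T=0.632, ωT=2.721582, cosh=7.635061, sinh=7.569290; start (x,ẋ)=(-0.057000, 0.008200) → end (x,ẋ)=(0.125280, 0.887277)
phase 2: p=0.2614, T=0.492, ωT=2.118700, cosh=4.220249, sinh=4.100061; start (x,ẋ)=(0.125280, 0.887277) → end (x,ẋ)=(0.531725, 1.341189)
phase 3: p=0.6662, T=0.370, ωT=1.593331, cosh=2.561679, sinh=2.358432; start (x,ẋ)=(0.531725, 1.341189) → end (x,ẋ)=(1.056246, 2.069948)

1 0.6320 0.1253 0.8873
2 1.1240 0.5317 1.3412
3 1.4940 1.0562 2.0699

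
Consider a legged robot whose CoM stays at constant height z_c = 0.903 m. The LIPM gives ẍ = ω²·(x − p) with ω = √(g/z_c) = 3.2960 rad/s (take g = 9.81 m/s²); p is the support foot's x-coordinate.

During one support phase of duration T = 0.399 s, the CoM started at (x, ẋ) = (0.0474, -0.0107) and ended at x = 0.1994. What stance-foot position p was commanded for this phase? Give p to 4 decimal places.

p = -0.1107

ωT = 3.2960·0.399 = 1.315104; cosh(ωT) = 1.996792, sinh(ωT) = 1.728346
x(T) = p + (x₀−p)·cosh(ωT) + (ẋ₀/ω)·sinh(ωT) ⇒ p·(1 − cosh) = x(T) − x₀·cosh − (ẋ₀/ω)·sinh
numerator   = 0.1994 − (0.0474)·1.996792 − (-0.0107/3.2960)·1.728346 = 0.110363
denominator = 1 − 1.996792 = -0.996792
p = 0.110363 / -0.996792 = -0.1107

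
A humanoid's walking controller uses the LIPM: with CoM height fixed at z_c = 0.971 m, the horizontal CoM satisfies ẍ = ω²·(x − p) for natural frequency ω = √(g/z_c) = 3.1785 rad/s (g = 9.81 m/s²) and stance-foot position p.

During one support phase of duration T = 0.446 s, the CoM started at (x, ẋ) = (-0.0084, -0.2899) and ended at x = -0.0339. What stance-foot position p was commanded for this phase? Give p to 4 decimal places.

ωT = 3.1785·0.446 = 1.417611; cosh(ωT) = 2.184770, sinh(ωT) = 1.942478
x(T) = p + (x₀−p)·cosh(ωT) + (ẋ₀/ω)·sinh(ωT) ⇒ p·(1 − cosh) = x(T) − x₀·cosh − (ẋ₀/ω)·sinh
numerator   = -0.0339 − (-0.0084)·2.184770 − (-0.2899/3.1785)·1.942478 = 0.161619
denominator = 1 − 2.184770 = -1.184770
p = 0.161619 / -1.184770 = -0.1364

p = -0.1364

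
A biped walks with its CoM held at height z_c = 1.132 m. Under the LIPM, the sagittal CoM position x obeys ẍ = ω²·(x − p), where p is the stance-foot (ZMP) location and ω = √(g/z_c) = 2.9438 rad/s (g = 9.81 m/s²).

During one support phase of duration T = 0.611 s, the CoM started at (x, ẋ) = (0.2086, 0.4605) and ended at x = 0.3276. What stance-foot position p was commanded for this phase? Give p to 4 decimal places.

ωT = 2.9438·0.611 = 1.798662; cosh(ωT) = 3.103539, sinh(ωT) = 2.938019
x(T) = p + (x₀−p)·cosh(ωT) + (ẋ₀/ω)·sinh(ωT) ⇒ p·(1 − cosh) = x(T) − x₀·cosh − (ẋ₀/ω)·sinh
numerator   = 0.3276 − (0.2086)·3.103539 − (0.4605/2.9438)·2.938019 = -0.779394
denominator = 1 − 3.103539 = -2.103539
p = -0.779394 / -2.103539 = 0.3705

p = 0.3705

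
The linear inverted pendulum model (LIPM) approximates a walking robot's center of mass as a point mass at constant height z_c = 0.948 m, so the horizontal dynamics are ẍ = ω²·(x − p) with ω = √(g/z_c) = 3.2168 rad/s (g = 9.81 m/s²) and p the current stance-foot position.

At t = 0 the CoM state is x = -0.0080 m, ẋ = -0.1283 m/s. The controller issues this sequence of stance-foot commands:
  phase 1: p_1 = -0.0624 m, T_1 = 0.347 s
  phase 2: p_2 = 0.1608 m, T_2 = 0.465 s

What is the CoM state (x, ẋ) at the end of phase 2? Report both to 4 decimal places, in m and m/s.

phase 1: p=-0.0624, T=0.347, ωT=1.116230, cosh=1.690416, sinh=1.362904; start (x,ẋ)=(-0.008000, -0.128300) → end (x,ẋ)=(-0.024800, 0.021619)
phase 2: p=0.1608, T=0.465, ωT=1.495812, cosh=2.343513, sinh=2.119446; start (x,ẋ)=(-0.024800, 0.021619) → end (x,ẋ)=(-0.259911, -1.214724)

x = -0.2599, ẋ = -1.2147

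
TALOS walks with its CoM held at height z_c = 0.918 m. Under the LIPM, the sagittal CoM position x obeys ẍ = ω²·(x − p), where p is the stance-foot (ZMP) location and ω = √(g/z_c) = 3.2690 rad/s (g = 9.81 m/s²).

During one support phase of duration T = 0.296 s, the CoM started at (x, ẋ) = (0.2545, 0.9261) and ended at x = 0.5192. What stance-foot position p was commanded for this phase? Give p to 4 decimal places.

p = 0.3617

ωT = 3.2690·0.296 = 0.967624; cosh(ωT) = 1.505834, sinh(ωT) = 1.125850
x(T) = p + (x₀−p)·cosh(ωT) + (ẋ₀/ω)·sinh(ωT) ⇒ p·(1 − cosh) = x(T) − x₀·cosh − (ẋ₀/ω)·sinh
numerator   = 0.5192 − (0.2545)·1.505834 − (0.9261/3.2690)·1.125850 = -0.182985
denominator = 1 − 1.505834 = -0.505834
p = -0.182985 / -0.505834 = 0.3617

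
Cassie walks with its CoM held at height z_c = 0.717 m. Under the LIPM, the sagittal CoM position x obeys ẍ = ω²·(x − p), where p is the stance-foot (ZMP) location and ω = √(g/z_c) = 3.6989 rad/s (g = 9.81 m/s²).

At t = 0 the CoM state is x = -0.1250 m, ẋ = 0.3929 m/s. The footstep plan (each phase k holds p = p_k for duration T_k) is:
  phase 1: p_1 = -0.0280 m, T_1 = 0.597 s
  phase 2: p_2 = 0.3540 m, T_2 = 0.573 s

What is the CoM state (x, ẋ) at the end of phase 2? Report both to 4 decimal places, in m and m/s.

x = -0.9114, ẋ = -4.5008

phase 1: p=-0.0280, T=0.597, ωT=2.208243, cosh=4.604805, sinh=4.494912; start (x,ẋ)=(-0.125000, 0.392900) → end (x,ẋ)=(0.002787, 0.196484)
phase 2: p=0.3540, T=0.573, ωT=2.119470, cosh=4.223408, sinh=4.103313; start (x,ẋ)=(0.002787, 0.196484) → end (x,ẋ)=(-0.911350, -4.500792)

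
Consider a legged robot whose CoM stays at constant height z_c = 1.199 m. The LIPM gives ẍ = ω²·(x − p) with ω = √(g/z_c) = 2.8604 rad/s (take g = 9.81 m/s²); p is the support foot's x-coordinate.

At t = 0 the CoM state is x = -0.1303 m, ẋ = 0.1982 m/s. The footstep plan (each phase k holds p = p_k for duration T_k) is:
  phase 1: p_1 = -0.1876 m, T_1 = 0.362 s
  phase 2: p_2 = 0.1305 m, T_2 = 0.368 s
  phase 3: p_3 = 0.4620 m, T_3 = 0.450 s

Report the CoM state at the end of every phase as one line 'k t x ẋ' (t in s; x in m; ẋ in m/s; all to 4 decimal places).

1 0.3620 -0.0115 0.5160
2 0.7300 0.1293 0.3184
3 1.1800 -0.0003 -0.9717

phase 1: p=-0.1876, T=0.362, ωT=1.035465, cosh=1.585738, sinh=1.230677; start (x,ẋ)=(-0.130300, 0.198200) → end (x,ẋ)=(-0.011462, 0.516002)
phase 2: p=0.1305, T=0.368, ωT=1.052627, cosh=1.607094, sinh=1.258075; start (x,ẋ)=(-0.011462, 0.516002) → end (x,ẋ)=(0.129304, 0.318399)
phase 3: p=0.4620, T=0.450, ωT=1.287180, cosh=1.949302, sinh=1.673254; start (x,ẋ)=(0.129304, 0.318399) → end (x,ẋ)=(-0.000271, -0.971687)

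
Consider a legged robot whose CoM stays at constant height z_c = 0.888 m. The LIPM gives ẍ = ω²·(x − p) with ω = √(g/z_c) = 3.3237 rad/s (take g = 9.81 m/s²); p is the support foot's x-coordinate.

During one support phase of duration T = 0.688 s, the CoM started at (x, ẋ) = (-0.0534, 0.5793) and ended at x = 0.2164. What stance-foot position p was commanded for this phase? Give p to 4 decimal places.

ωT = 3.3237·0.688 = 2.286706; cosh(ωT) = 4.972030, sinh(ωT) = 4.870429
x(T) = p + (x₀−p)·cosh(ωT) + (ẋ₀/ω)·sinh(ωT) ⇒ p·(1 − cosh) = x(T) − x₀·cosh − (ẋ₀/ω)·sinh
numerator   = 0.2164 − (-0.0534)·4.972030 − (0.5793/3.3237)·4.870429 = -0.366979
denominator = 1 − 4.972030 = -3.972030
p = -0.366979 / -3.972030 = 0.0924

p = 0.0924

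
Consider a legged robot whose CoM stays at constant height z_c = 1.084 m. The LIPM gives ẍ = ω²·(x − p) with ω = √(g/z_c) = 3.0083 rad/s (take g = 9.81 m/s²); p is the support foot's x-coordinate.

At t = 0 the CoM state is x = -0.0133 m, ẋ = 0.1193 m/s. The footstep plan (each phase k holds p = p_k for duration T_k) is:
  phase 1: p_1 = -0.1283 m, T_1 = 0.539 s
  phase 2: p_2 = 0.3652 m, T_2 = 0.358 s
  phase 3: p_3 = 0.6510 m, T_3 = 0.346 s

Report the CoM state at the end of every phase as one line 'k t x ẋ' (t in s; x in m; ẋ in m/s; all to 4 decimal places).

1 0.5390 0.2705 1.1548
2 0.8970 0.7081 1.5221
3 1.2430 1.3690 2.6367

phase 1: p=-0.1283, T=0.539, ωT=1.621474, cosh=2.629075, sinh=2.431468; start (x,ẋ)=(-0.013300, 0.119300) → end (x,ẋ)=(0.270468, 1.154826)
phase 2: p=0.3652, T=0.358, ωT=1.076971, cosh=1.638200, sinh=1.297575; start (x,ẋ)=(0.270468, 1.154826) → end (x,ẋ)=(0.708123, 1.522051)
phase 3: p=0.6510, T=0.346, ωT=1.040872, cosh=1.592416, sinh=1.239269; start (x,ẋ)=(0.708123, 1.522051) → end (x,ẋ)=(1.368972, 2.636698)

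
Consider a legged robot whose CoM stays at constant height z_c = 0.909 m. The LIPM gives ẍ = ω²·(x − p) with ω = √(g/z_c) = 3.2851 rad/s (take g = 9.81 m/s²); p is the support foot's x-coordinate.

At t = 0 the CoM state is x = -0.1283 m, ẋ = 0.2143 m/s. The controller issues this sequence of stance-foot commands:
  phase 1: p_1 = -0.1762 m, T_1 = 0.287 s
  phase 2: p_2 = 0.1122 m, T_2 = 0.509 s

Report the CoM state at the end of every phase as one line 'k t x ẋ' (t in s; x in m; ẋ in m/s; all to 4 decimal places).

phase 1: p=-0.1762, T=0.287, ωT=0.942824, cosh=1.478373, sinh=1.088847; start (x,ẋ)=(-0.128300, 0.214300) → end (x,ẋ)=(-0.034356, 0.488152)
phase 2: p=0.1122, T=0.509, ωT=1.672116, cosh=2.755634, sinh=2.567785; start (x,ẋ)=(-0.034356, 0.488152) → end (x,ẋ)=(0.089907, 0.108905)

1 0.2870 -0.0344 0.4882
2 0.7960 0.0899 0.1089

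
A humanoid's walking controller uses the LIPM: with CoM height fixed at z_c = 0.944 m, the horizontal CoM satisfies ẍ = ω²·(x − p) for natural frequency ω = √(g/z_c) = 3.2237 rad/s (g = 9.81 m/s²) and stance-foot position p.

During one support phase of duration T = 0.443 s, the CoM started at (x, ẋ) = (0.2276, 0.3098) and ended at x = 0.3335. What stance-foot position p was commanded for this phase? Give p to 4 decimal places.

p = 0.2965

ωT = 3.2237·0.443 = 1.428099; cosh(ωT) = 2.205264, sinh(ωT) = 1.965500
x(T) = p + (x₀−p)·cosh(ωT) + (ẋ₀/ω)·sinh(ωT) ⇒ p·(1 − cosh) = x(T) − x₀·cosh − (ẋ₀/ω)·sinh
numerator   = 0.3335 − (0.2276)·2.205264 − (0.3098/3.2237)·1.965500 = -0.357304
denominator = 1 − 2.205264 = -1.205264
p = -0.357304 / -1.205264 = 0.2965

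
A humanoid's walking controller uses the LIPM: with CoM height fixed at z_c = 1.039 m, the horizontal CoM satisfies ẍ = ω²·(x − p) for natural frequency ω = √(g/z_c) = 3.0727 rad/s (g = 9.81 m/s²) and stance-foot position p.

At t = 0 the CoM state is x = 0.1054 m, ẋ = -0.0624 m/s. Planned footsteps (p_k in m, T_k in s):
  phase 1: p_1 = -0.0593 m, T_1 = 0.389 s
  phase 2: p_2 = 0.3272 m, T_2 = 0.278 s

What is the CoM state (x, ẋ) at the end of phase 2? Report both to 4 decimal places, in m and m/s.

phase 1: p=-0.0593, T=0.389, ωT=1.195280, cosh=1.803552, sinh=1.500932; start (x,ẋ)=(0.105400, -0.062400) → end (x,ẋ)=(0.207264, 0.647041)
phase 2: p=0.3272, T=0.278, ωT=0.854211, cosh=1.387569, sinh=0.961950; start (x,ẋ)=(0.207264, 0.647041) → end (x,ẋ)=(0.363346, 0.543309)

x = 0.3633, ẋ = 0.5433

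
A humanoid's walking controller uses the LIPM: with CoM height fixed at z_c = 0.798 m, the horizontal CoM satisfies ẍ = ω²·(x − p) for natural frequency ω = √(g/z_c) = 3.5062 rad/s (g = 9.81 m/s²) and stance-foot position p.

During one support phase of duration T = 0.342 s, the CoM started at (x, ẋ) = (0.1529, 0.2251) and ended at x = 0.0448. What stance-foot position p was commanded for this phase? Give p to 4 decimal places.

p = 0.4061

ωT = 3.5062·0.342 = 1.199120; cosh(ωT) = 1.809329, sinh(ωT) = 1.507869
x(T) = p + (x₀−p)·cosh(ωT) + (ẋ₀/ω)·sinh(ωT) ⇒ p·(1 − cosh) = x(T) − x₀·cosh − (ẋ₀/ω)·sinh
numerator   = 0.0448 − (0.1529)·1.809329 − (0.2251/3.5062)·1.507869 = -0.328652
denominator = 1 − 1.809329 = -0.809329
p = -0.328652 / -0.809329 = 0.4061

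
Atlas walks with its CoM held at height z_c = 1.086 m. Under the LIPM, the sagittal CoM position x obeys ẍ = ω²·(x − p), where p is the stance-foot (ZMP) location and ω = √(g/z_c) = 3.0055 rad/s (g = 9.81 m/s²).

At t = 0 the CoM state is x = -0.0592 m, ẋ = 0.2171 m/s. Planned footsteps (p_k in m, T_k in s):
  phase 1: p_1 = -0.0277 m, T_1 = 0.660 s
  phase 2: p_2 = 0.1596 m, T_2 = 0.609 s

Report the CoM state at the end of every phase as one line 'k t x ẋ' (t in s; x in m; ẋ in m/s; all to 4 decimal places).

phase 1: p=-0.0277, T=0.660, ωT=1.983630, cosh=3.703325, sinh=3.565756; start (x,ẋ)=(-0.059200, 0.217100) → end (x,ẋ)=(0.113215, 0.466410)
phase 2: p=0.1596, T=0.609, ωT=1.830350, cosh=3.198212, sinh=3.037854; start (x,ẋ)=(0.113215, 0.466410) → end (x,ẋ)=(0.482682, 1.068170)

1 0.6600 0.1132 0.4664
2 1.2690 0.4827 1.0682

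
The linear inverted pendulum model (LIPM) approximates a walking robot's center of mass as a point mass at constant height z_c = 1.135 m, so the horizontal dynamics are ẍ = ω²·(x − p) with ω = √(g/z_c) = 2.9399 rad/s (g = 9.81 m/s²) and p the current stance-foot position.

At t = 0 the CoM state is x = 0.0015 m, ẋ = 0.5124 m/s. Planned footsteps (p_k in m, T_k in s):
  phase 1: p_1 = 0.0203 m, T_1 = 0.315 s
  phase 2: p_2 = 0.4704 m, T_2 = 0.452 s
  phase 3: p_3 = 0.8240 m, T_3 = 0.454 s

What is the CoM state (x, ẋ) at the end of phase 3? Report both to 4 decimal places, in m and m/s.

x = -0.3254, ẋ = -2.9975

phase 1: p=0.0203, T=0.315, ωT=0.926069, cosh=1.460336, sinh=1.064228; start (x,ẋ)=(0.001500, 0.512400) → end (x,ẋ)=(0.178332, 0.689456)
phase 2: p=0.4704, T=0.452, ωT=1.328835, cosh=2.020713, sinh=1.755927; start (x,ẋ)=(0.178332, 0.689456) → end (x,ẋ)=(0.292009, -0.114536)
phase 3: p=0.8240, T=0.454, ωT=1.334715, cosh=2.031072, sinh=1.767839; start (x,ẋ)=(0.292009, -0.114536) → end (x,ẋ)=(-0.325387, -2.997535)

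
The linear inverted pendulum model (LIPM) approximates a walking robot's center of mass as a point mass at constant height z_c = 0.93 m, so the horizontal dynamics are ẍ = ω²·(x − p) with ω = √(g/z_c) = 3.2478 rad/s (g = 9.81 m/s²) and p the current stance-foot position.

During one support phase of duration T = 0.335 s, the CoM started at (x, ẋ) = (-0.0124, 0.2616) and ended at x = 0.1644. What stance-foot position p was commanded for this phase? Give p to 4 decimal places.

p = -0.1209

ωT = 3.2478·0.335 = 1.088013; cosh(ωT) = 1.652628, sinh(ωT) = 1.315742
x(T) = p + (x₀−p)·cosh(ωT) + (ẋ₀/ω)·sinh(ωT) ⇒ p·(1 − cosh) = x(T) − x₀·cosh − (ẋ₀/ω)·sinh
numerator   = 0.1644 − (-0.0124)·1.652628 − (0.2616/3.2478)·1.315742 = 0.078914
denominator = 1 − 1.652628 = -0.652628
p = 0.078914 / -0.652628 = -0.1209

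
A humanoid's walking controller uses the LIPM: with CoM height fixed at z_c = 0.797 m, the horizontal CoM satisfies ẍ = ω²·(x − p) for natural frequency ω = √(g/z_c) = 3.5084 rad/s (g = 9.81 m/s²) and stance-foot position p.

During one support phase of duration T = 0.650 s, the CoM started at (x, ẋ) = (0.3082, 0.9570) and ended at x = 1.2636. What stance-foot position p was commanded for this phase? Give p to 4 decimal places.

ωT = 3.5084·0.650 = 2.280460; cosh(ωT) = 4.941708, sinh(ωT) = 4.839471
x(T) = p + (x₀−p)·cosh(ωT) + (ẋ₀/ω)·sinh(ωT) ⇒ p·(1 − cosh) = x(T) − x₀·cosh − (ẋ₀/ω)·sinh
numerator   = 1.2636 − (0.3082)·4.941708 − (0.9570/3.5084)·4.839471 = -1.579516
denominator = 1 − 4.941708 = -3.941708
p = -1.579516 / -3.941708 = 0.4007

p = 0.4007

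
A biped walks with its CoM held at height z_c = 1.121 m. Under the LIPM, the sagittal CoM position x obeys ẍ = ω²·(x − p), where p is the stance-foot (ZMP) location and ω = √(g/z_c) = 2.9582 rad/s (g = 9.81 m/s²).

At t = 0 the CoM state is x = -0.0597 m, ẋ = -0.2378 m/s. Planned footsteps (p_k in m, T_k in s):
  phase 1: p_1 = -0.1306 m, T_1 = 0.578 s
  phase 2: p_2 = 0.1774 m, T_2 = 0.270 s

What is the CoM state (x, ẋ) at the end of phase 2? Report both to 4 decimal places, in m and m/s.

x = -0.2863, ẋ = -0.9982

phase 1: p=-0.1306, T=0.578, ωT=1.709840, cosh=2.854485, sinh=2.673590; start (x,ẋ)=(-0.059700, -0.237800) → end (x,ẋ)=(-0.143138, -0.118047)
phase 2: p=0.1774, T=0.270, ωT=0.798714, cosh=1.336294, sinh=0.886387; start (x,ẋ)=(-0.143138, -0.118047) → end (x,ẋ)=(-0.286305, -0.998232)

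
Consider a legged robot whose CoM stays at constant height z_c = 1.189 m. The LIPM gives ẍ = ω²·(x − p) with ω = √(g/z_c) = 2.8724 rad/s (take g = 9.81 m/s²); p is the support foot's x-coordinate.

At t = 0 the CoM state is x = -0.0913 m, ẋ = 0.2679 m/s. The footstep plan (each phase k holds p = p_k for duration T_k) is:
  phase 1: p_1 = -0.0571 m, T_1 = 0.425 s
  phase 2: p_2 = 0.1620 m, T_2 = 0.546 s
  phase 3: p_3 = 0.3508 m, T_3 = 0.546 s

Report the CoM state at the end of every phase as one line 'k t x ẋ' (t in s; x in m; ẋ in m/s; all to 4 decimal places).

1 0.4250 0.0242 0.3416
2 0.9710 0.0900 -0.0533
3 1.5170 -0.3448 -1.8529

phase 1: p=-0.0571, T=0.425, ωT=1.220770, cosh=1.842400, sinh=1.547397; start (x,ẋ)=(-0.091300, 0.267900) → end (x,ẋ)=(0.024211, 0.341569)
phase 2: p=0.1620, T=0.546, ωT=1.568330, cosh=2.503511, sinh=2.295118; start (x,ẋ)=(0.024211, 0.341569) → end (x,ẋ)=(0.089965, -0.053253)
phase 3: p=0.3508, T=0.546, ωT=1.568330, cosh=2.503511, sinh=2.295118; start (x,ẋ)=(0.089965, -0.053253) → end (x,ẋ)=(-0.344753, -1.852872)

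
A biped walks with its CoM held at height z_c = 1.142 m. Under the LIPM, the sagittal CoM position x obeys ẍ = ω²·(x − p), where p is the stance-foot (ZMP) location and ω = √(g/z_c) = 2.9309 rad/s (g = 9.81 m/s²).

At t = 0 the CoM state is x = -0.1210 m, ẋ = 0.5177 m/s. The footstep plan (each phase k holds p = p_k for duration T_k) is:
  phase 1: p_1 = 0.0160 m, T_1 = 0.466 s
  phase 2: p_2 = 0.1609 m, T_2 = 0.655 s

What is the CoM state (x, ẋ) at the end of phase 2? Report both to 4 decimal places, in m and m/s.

phase 1: p=0.0160, T=0.466, ωT=1.365799, cosh=2.087016, sinh=1.831839; start (x,ẋ)=(-0.121000, 0.517700) → end (x,ẋ)=(0.053646, 0.344904)
phase 2: p=0.1609, T=0.655, ωT=1.919739, cosh=3.482913, sinh=3.336268; start (x,ẋ)=(0.053646, 0.344904) → end (x,ẋ)=(0.179950, 0.152511)

x = 0.1800, ẋ = 0.1525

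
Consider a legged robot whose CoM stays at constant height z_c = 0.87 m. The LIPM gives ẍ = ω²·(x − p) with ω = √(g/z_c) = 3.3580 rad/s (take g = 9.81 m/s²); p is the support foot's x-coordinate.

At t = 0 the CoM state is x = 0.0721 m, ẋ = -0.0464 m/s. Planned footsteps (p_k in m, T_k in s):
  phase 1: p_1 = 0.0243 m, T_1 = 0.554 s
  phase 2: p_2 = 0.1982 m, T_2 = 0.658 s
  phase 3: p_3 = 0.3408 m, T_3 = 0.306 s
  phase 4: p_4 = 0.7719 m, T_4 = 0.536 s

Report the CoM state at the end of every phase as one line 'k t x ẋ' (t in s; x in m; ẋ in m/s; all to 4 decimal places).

phase 1: p=0.0243, T=0.554, ωT=1.860332, cosh=3.290745, sinh=3.135124; start (x,ẋ)=(0.072100, -0.046400) → end (x,ẋ)=(0.138277, 0.350536)
phase 2: p=0.1982, T=0.658, ωT=2.209564, cosh=4.610746, sinh=4.500997; start (x,ẋ)=(0.138277, 0.350536) → end (x,ẋ)=(0.391763, 0.710538)
phase 3: p=0.3408, T=0.306, ωT=1.027548, cosh=1.576045, sinh=1.218161; start (x,ẋ)=(0.391763, 0.710538) → end (x,ẋ)=(0.678877, 1.328307)
phase 4: p=0.7719, T=0.536, ωT=1.799888, cosh=3.107144, sinh=2.941826; start (x,ẋ)=(0.678877, 1.328307) → end (x,ẋ)=(1.646549, 3.208303)

1 0.5540 0.1383 0.3505
2 1.2120 0.3918 0.7105
3 1.5180 0.6789 1.3283
4 2.0540 1.6465 3.2083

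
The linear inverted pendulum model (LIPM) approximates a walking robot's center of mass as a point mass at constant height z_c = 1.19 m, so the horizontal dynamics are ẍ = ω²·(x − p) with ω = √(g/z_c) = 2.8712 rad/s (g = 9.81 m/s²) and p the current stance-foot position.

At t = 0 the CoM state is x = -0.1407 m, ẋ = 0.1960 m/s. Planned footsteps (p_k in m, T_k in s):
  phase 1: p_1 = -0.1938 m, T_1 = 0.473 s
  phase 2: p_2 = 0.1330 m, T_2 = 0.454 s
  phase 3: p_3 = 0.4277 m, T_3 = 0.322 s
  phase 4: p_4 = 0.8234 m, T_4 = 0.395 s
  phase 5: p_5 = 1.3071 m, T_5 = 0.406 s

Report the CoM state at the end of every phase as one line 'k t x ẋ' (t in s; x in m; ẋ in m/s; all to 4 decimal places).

1 0.4730 0.0402 0.6831
2 0.9270 0.3553 0.8962
3 1.2490 0.6536 1.0867
4 1.6440 1.0596 1.1845
5 2.0500 1.4690 1.0555

phase 1: p=-0.1938, T=0.473, ωT=1.358078, cosh=2.072933, sinh=1.815778; start (x,ẋ)=(-0.140700, 0.196000) → end (x,ẋ)=(0.040225, 0.683130)
phase 2: p=0.1330, T=0.454, ωT=1.303525, cosh=1.976913, sinh=1.705340; start (x,ẋ)=(0.040225, 0.683130) → end (x,ẋ)=(0.355335, 0.896228)
phase 3: p=0.4277, T=0.322, ωT=0.924526, cosh=1.458697, sinh=1.061977; start (x,ẋ)=(0.355335, 0.896228) → end (x,ẋ)=(0.653631, 1.086673)
phase 4: p=0.8234, T=0.395, ωT=1.134124, cosh=1.715077, sinh=1.393373; start (x,ẋ)=(0.653631, 1.086673) → end (x,ẋ)=(1.059588, 1.184542)
phase 5: p=1.3071, T=0.406, ωT=1.165707, cosh=1.759947, sinh=1.448244; start (x,ẋ)=(1.059588, 1.184542) → end (x,ẋ)=(1.468980, 1.055528)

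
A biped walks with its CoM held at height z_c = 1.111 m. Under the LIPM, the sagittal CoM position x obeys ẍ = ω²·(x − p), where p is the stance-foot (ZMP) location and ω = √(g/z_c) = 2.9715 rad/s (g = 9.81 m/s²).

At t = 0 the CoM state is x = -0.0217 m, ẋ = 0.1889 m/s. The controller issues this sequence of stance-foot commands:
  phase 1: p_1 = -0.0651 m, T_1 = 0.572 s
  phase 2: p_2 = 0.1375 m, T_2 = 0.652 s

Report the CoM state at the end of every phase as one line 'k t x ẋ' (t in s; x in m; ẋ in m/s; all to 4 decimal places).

phase 1: p=-0.0651, T=0.572, ωT=1.699698, cosh=2.827517, sinh=2.644778; start (x,ẋ)=(-0.021700, 0.188900) → end (x,ẋ)=(0.225744, 0.875197)
phase 2: p=0.1375, T=0.652, ωT=1.937418, cosh=3.542441, sinh=3.398366; start (x,ẋ)=(0.225744, 0.875197) → end (x,ẋ)=(1.451022, 3.991445)

1 0.5720 0.2257 0.8752
2 1.2240 1.4510 3.9914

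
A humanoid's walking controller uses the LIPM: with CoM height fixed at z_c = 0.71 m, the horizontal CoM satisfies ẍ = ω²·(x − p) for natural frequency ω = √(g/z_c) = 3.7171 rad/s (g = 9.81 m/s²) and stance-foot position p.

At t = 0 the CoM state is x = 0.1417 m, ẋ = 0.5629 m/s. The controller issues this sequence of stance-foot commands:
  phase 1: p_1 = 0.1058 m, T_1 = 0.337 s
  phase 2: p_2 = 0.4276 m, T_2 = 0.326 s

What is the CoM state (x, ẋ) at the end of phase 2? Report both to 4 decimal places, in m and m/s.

x = 0.9355, ẋ = 2.2805

phase 1: p=0.1058, T=0.337, ωT=1.252663, cosh=1.892696, sinh=1.606953; start (x,ẋ)=(0.141700, 0.562900) → end (x,ẋ)=(0.417097, 1.279837)
phase 2: p=0.4276, T=0.326, ωT=1.211775, cosh=1.828555, sinh=1.530886; start (x,ẋ)=(0.417097, 1.279837) → end (x,ẋ)=(0.935495, 2.280485)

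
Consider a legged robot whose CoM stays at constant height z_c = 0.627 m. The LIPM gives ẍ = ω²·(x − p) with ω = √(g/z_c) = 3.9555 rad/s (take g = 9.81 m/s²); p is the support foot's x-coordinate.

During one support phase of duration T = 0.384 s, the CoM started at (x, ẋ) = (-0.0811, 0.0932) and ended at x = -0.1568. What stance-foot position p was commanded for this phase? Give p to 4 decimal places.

ωT = 3.9555·0.384 = 1.518912; cosh(ωT) = 2.393102, sinh(ωT) = 2.174152
x(T) = p + (x₀−p)·cosh(ωT) + (ẋ₀/ω)·sinh(ωT) ⇒ p·(1 − cosh) = x(T) − x₀·cosh − (ẋ₀/ω)·sinh
numerator   = -0.1568 − (-0.0811)·2.393102 − (0.0932/3.9555)·2.174152 = -0.013947
denominator = 1 − 2.393102 = -1.393102
p = -0.013947 / -1.393102 = 0.0100

p = 0.0100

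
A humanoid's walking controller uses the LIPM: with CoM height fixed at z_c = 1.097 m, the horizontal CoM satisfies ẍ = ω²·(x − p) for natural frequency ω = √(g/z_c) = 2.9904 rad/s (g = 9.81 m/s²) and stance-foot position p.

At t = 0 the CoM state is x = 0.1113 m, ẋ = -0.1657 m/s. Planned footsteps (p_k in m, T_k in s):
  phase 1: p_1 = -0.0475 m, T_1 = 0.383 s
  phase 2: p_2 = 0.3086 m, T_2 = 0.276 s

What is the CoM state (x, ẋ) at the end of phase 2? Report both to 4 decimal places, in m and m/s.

phase 1: p=-0.0475, T=0.383, ωT=1.145323, cosh=1.730789, sinh=1.412668; start (x,ẋ)=(0.111300, -0.165700) → end (x,ẋ)=(0.149072, 0.384050)
phase 2: p=0.3086, T=0.276, ωT=0.825350, cosh=1.360381, sinh=0.922300; start (x,ẋ)=(0.149072, 0.384050) → end (x,ẋ)=(0.210030, 0.082470)

x = 0.2100, ẋ = 0.0825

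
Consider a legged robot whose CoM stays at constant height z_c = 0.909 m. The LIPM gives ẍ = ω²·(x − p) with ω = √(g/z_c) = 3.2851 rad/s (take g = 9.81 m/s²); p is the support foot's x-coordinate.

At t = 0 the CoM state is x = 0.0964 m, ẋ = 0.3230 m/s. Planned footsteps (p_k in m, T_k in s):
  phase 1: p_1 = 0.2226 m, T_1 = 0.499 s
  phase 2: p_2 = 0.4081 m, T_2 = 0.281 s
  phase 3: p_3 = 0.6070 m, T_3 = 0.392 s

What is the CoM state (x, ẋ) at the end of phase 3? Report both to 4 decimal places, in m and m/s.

x = -1.2948, ẋ = -5.9848

phase 1: p=0.2226, T=0.499, ωT=1.639265, cosh=2.672752, sinh=2.478629; start (x,ẋ)=(0.096400, 0.323000) → end (x,ẋ)=(0.129004, -0.164290)
phase 2: p=0.4081, T=0.281, ωT=0.923113, cosh=1.457197, sinh=1.059917; start (x,ẋ)=(0.129004, -0.164290) → end (x,ẋ)=(-0.051605, -1.211196)
phase 3: p=0.6070, T=0.392, ωT=1.287759, cosh=1.950272, sinh=1.674384; start (x,ẋ)=(-0.051605, -1.211196) → end (x,ẋ)=(-1.294793, -5.984828)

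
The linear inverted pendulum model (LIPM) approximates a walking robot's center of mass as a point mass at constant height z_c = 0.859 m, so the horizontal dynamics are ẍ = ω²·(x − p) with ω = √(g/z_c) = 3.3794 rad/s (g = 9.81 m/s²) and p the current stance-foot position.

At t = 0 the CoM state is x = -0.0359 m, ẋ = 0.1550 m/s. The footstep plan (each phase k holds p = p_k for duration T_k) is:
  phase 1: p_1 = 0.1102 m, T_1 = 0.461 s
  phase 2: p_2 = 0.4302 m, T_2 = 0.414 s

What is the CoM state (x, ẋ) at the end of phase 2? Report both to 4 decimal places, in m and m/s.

phase 1: p=0.1102, T=0.461, ωT=1.557903, cosh=2.479716, sinh=2.269139; start (x,ẋ)=(-0.035900, 0.155000) → end (x,ẋ)=(-0.148010, -0.735987)
phase 2: p=0.4302, T=0.414, ωT=1.399072, cosh=2.149131, sinh=1.902305; start (x,ẋ)=(-0.148010, -0.735987) → end (x,ẋ)=(-1.226745, -5.298841)

x = -1.2267, ẋ = -5.2988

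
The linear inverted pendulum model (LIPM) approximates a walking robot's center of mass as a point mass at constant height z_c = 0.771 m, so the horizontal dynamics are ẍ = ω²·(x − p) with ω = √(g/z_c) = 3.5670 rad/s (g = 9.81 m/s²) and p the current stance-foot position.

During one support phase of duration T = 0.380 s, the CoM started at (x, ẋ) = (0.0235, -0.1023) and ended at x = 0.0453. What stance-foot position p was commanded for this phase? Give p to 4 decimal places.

p = -0.0455

ωT = 3.5670·0.380 = 1.355460; cosh(ωT) = 2.068187, sinh(ωT) = 1.810358
x(T) = p + (x₀−p)·cosh(ωT) + (ẋ₀/ω)·sinh(ωT) ⇒ p·(1 − cosh) = x(T) − x₀·cosh − (ẋ₀/ω)·sinh
numerator   = 0.0453 − (0.0235)·2.068187 − (-0.1023/3.5670)·1.810358 = 0.048618
denominator = 1 − 2.068187 = -1.068187
p = 0.048618 / -1.068187 = -0.0455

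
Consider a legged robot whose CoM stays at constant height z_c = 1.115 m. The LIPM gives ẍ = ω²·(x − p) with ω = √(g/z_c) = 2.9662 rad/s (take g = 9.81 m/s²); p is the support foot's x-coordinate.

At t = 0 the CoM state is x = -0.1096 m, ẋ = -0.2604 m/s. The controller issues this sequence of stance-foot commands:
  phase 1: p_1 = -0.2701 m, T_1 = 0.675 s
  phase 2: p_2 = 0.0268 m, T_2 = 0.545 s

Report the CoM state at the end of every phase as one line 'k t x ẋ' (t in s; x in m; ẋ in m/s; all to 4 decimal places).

1 0.6750 0.0159 0.7488
2 1.2200 0.6088 1.8815

phase 1: p=-0.2701, T=0.675, ωT=2.002185, cosh=3.770129, sinh=3.635089; start (x,ẋ)=(-0.109600, -0.260400) → end (x,ẋ)=(0.015885, 0.748834)
phase 2: p=0.0268, T=0.545, ωT=1.616579, cosh=2.617205, sinh=2.418628; start (x,ẋ)=(0.015885, 0.748834) → end (x,ẋ)=(0.608828, 1.881543)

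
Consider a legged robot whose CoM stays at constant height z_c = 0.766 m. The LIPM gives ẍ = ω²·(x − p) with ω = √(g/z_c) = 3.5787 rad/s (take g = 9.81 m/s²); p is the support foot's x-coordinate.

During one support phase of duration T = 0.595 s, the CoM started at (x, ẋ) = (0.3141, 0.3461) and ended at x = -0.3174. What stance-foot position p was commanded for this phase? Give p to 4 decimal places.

p = 0.6304

ωT = 3.5787·0.595 = 2.129326; cosh(ωT) = 4.264059, sinh(ωT) = 4.145142
x(T) = p + (x₀−p)·cosh(ωT) + (ẋ₀/ω)·sinh(ωT) ⇒ p·(1 − cosh) = x(T) − x₀·cosh − (ẋ₀/ω)·sinh
numerator   = -0.3174 − (0.3141)·4.264059 − (0.3461/3.5787)·4.145142 = -2.057622
denominator = 1 − 4.264059 = -3.264059
p = -2.057622 / -3.264059 = 0.6304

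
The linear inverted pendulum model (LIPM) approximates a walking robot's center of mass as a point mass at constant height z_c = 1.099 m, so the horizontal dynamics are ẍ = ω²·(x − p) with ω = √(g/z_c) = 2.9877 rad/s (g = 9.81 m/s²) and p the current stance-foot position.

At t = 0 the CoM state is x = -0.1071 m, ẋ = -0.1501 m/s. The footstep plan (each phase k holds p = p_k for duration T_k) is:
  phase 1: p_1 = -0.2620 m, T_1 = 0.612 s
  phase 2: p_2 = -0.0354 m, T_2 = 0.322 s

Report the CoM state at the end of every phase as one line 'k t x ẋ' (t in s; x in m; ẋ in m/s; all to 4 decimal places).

1 0.6120 0.0802 0.9239
2 0.9340 0.4835 1.7715

phase 1: p=-0.2620, T=0.612, ωT=1.828472, cosh=3.192515, sinh=3.031856; start (x,ẋ)=(-0.107100, -0.150100) → end (x,ẋ)=(0.080202, 0.923931)
phase 2: p=-0.0354, T=0.322, ωT=0.962039, cosh=1.499571, sinh=1.117458; start (x,ẋ)=(0.080202, 0.923931) → end (x,ẋ)=(0.483522, 1.771452)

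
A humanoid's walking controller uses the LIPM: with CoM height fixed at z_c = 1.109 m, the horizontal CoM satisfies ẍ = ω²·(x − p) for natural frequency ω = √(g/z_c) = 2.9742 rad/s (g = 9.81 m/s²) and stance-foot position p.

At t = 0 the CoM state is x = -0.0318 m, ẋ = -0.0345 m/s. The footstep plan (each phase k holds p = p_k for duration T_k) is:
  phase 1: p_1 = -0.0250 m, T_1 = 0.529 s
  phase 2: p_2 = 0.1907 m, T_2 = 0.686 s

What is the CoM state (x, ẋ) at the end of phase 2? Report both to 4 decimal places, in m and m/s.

phase 1: p=-0.0250, T=0.529, ωT=1.573352, cosh=2.515068, sinh=2.307719; start (x,ẋ)=(-0.031800, -0.034500) → end (x,ẋ)=(-0.068871, -0.133442)
phase 2: p=0.1907, T=0.686, ωT=2.040301, cosh=3.911458, sinh=3.781468; start (x,ẋ)=(-0.068871, -0.133442) → end (x,ẋ)=(-0.994265, -3.441314)

x = -0.9943, ẋ = -3.4413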